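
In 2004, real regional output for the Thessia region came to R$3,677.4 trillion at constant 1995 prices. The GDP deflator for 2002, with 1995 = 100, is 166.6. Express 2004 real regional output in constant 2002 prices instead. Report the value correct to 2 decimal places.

R$6,126.55 trillion

Real regional output in 2002 prices = Real regional output in 1995 prices × (P_2002/P_1995) = 3677.4 × 1.666 = 6126.55.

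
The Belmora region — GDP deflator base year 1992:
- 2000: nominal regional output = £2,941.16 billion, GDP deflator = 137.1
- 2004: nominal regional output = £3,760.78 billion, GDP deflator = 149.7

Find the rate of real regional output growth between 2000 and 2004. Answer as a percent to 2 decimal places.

17.10%

Deflate each year: 2000 → 2941.16/1.371 = 2145.27; 2004 → 3760.78/1.497 = 2512.21.
So real regional output changed by 2512.21/2145.27 − 1 = 0.1710, i.e. 17.10%.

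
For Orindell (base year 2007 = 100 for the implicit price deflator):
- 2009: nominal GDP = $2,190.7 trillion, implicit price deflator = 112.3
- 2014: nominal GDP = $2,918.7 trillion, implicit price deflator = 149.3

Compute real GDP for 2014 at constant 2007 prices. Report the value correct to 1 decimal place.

$1,954.9 trillion

Real GDP = Nominal / (implicit price deflator/100) = 2918.7 / 1.493 = 1954.92.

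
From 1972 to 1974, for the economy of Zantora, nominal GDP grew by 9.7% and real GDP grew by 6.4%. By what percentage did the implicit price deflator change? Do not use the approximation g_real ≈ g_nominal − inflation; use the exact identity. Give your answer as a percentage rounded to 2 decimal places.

3.10%

(1 + g_nom) = (1 + g_real)(1 + π), so π = 1.0970 / 1.0640 − 1 = 0.03102.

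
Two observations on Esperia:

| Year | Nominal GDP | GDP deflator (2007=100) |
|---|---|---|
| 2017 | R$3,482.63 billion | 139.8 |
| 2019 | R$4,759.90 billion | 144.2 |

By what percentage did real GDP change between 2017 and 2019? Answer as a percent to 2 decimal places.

32.51%

Real GDP 2017 = 3482.63 / 1.398 = 2491.15.
Real GDP 2019 = 4759.90 / 1.442 = 3300.90.
Real growth = 3300.90 / 2491.15 − 1 = 0.3251.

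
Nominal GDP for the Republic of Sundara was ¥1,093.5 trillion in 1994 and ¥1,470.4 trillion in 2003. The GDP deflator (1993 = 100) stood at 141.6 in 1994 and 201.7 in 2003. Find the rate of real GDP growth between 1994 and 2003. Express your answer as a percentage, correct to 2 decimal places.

-5.60%

Deflate each year: 1994 → 1093.5/1.416 = 772.25; 2003 → 1470.4/2.017 = 729.00.
So real GDP changed by 729.00/772.25 − 1 = -0.0560, i.e. -5.60%.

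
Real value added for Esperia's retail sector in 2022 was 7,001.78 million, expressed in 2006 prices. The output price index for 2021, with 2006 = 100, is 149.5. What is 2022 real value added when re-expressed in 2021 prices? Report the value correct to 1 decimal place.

10,467.7 million

Real value added in 2021 prices = Real value added in 2006 prices × (P_2021/P_2006) = 7001.78 × 1.495 = 10467.66.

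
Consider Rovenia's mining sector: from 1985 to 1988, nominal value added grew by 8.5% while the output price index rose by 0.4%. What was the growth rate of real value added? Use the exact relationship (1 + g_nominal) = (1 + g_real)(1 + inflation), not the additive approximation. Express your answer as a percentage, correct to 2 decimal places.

(1 + g_nom) = (1 + g_real)(1 + π), so g_real = 1.0850 / 1.0040 − 1 = 0.08068.

8.07%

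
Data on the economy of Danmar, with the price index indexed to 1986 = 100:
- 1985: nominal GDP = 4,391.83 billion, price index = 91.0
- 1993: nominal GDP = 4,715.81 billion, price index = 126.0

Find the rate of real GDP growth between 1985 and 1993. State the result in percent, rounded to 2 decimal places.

Deflate each year: 1985 → 4391.83/0.910 = 4826.19; 1993 → 4715.81/1.260 = 3742.71.
So real GDP changed by 3742.71/4826.19 − 1 = -0.2245, i.e. -22.45%.

-22.45%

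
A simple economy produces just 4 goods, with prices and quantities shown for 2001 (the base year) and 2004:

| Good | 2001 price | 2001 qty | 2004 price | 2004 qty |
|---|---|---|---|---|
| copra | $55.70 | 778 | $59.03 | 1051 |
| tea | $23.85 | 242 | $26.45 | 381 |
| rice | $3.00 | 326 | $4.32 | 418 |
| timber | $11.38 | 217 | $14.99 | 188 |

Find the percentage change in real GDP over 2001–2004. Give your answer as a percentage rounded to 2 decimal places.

Real GDP 2001 = Nominal GDP 2001 = 55.70·778 + 23.85·242 + 3.00·326 + 11.38·217 = 52553.76.
Real GDP 2004 (at 2001 prices) = 55.70·1051 + 23.85·381 + 3.00·418 + 11.38·188 = 71020.99.
Real growth = 71020.99/52553.76 − 1 = 0.3514.

35.14%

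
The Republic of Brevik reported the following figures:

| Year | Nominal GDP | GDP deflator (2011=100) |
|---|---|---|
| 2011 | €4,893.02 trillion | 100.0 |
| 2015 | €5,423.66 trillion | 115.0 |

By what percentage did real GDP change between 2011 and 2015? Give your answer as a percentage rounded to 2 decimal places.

Deflate each year: 2011 → 4893.02/1.000 = 4893.02; 2015 → 5423.66/1.150 = 4716.23.
So real GDP changed by 4716.23/4893.02 − 1 = -0.0361, i.e. -3.61%.

-3.61%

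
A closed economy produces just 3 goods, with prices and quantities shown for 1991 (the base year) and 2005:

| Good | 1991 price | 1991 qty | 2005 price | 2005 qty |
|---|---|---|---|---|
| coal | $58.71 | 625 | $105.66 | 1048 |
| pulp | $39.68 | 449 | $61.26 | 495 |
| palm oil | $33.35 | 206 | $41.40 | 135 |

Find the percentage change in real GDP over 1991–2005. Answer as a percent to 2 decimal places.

39.58%

Real GDP 1991 = Nominal GDP 1991 = 58.71·625 + 39.68·449 + 33.35·206 = 61380.17.
Real GDP 2005 (at 1991 prices) = 58.71·1048 + 39.68·495 + 33.35·135 = 85671.93.
Real growth = 85671.93/61380.17 − 1 = 0.3958.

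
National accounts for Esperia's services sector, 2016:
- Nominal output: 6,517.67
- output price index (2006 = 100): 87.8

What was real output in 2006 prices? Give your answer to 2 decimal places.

7,423.31

Real output = Nominal / (output price index/100) = 6517.67 / 0.878 = 7423.31.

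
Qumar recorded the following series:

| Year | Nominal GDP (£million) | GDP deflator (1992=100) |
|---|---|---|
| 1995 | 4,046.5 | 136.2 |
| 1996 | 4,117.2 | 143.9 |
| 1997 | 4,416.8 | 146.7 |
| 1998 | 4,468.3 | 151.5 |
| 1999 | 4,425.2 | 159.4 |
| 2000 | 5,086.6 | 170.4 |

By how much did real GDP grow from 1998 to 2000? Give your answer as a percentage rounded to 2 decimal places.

Real GDP 1998 = 4468.3/1.515 = 2949.37.
Real GDP 2000 = 5086.6/1.704 = 2985.09.
Change = 2985.09/2949.37 − 1 = 0.0121.

1.21%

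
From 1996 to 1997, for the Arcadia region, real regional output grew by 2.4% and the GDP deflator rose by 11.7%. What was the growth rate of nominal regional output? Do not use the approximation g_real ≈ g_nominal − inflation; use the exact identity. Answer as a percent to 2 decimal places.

14.38%

(1 + g_nom) = (1 + g_real)(1 + π) = 1.0240 × 1.1170 = 1.14381.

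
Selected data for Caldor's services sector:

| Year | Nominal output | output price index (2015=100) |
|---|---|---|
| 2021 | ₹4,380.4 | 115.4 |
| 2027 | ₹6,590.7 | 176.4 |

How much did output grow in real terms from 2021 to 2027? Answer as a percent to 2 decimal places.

-1.57%

Real output 2021 = 4380.4 / 1.154 = 3795.84.
Real output 2027 = 6590.7 / 1.764 = 3736.22.
Real growth = 3736.22 / 3795.84 − 1 = -0.0157.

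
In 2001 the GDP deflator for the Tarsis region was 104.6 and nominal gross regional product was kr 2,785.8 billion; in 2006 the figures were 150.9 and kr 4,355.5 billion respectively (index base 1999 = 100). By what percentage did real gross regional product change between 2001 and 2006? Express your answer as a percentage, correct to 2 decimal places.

Real gross regional product 2001 = 2785.8 / 1.046 = 2663.29.
Real gross regional product 2006 = 4355.5 / 1.509 = 2886.35.
Real growth = 2886.35 / 2663.29 − 1 = 0.0838.

8.38%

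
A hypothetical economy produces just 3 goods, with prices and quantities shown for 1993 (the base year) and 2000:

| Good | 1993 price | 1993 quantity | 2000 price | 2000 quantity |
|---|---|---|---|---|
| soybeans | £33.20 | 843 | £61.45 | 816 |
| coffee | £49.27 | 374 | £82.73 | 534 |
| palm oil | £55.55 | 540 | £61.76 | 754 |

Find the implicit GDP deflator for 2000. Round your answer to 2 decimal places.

147.86

Nominal GDP 2000 = 61.45·816 + 82.73·534 + 61.76·754 = 140888.06.
Real GDP 2000 (at 1993 prices) = 33.20·816 + 49.27·534 + 55.55·754 = 95286.08.
Deflator = Nominal/Real × 100 = 140888.06/95286.08 × 100 = 147.858.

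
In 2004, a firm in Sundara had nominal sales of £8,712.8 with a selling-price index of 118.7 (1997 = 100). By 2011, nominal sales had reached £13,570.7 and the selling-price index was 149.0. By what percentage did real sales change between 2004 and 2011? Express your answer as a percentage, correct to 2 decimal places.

Deflate each year: 2004 → 8712.8/1.187 = 7340.19; 2011 → 13570.7/1.490 = 9107.85.
So real sales changed by 9107.85/7340.19 − 1 = 0.2408, i.e. 24.08%.

24.08%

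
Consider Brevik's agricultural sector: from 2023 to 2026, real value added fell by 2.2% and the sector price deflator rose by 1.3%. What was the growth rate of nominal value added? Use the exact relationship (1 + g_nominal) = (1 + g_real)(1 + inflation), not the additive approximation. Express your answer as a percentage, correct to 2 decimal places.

(1 + g_nom) = (1 + g_real)(1 + π) = 0.9780 × 1.0130 = 0.99071.

-0.93%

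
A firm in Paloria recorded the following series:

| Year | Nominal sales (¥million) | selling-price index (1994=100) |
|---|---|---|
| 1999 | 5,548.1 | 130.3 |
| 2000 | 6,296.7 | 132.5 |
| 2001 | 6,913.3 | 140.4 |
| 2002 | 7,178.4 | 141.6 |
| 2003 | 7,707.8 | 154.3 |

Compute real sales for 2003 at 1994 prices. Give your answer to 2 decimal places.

¥4,995.33 million

Real sales 2003 = 7707.8 / 1.543 = 4995.33.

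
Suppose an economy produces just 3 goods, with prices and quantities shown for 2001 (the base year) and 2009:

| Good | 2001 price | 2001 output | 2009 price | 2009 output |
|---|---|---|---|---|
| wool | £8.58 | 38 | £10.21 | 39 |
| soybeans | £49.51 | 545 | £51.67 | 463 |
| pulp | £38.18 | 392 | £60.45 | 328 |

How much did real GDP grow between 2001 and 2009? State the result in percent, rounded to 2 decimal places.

-15.36%

Real GDP 2001 = Nominal GDP 2001 = 8.58·38 + 49.51·545 + 38.18·392 = 42275.55.
Real GDP 2009 (at 2001 prices) = 8.58·39 + 49.51·463 + 38.18·328 = 35780.79.
Real growth = 35780.79/42275.55 − 1 = -0.1536.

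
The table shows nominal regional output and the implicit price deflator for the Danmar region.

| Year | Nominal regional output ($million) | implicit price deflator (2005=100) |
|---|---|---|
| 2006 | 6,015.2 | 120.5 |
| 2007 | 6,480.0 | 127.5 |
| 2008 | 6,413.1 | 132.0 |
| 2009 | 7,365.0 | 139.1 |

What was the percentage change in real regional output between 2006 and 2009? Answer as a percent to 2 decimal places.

6.07%

Real regional output 2006 = 6015.2/1.205 = 4991.87.
Real regional output 2009 = 7365.0/1.391 = 5294.75.
Change = 5294.75/4991.87 − 1 = 0.0607.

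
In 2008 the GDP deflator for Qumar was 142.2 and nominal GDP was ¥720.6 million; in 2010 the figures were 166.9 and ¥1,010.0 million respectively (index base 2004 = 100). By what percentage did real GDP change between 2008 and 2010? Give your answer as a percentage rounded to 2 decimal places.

19.42%

Real GDP 2008 = 720.6 / 1.422 = 506.75.
Real GDP 2010 = 1010.0 / 1.669 = 605.15.
Real growth = 605.15 / 506.75 − 1 = 0.1942.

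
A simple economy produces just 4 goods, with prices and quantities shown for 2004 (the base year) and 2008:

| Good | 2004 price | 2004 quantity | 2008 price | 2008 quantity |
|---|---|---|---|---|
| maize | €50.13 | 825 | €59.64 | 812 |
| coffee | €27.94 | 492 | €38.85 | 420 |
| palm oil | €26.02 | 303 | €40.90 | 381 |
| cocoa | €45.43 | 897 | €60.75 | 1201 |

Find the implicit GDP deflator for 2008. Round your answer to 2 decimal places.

Nominal GDP 2008 = 59.64·812 + 38.85·420 + 40.90·381 + 60.75·1201 = 153288.33.
Real GDP 2008 (at 2004 prices) = 50.13·812 + 27.94·420 + 26.02·381 + 45.43·1201 = 116915.41.
Deflator = Nominal/Real × 100 = 153288.33/116915.41 × 100 = 131.110.

131.11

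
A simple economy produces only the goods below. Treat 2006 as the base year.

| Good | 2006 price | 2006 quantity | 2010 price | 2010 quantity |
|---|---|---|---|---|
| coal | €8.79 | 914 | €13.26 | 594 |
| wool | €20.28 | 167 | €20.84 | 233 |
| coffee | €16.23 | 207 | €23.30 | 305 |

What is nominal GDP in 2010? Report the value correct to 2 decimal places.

€19838.66

Nominal GDP 2010 = Σ (p_2010 × q_2010) = 13.26·594 + 20.84·233 + 23.30·305 = 19838.66.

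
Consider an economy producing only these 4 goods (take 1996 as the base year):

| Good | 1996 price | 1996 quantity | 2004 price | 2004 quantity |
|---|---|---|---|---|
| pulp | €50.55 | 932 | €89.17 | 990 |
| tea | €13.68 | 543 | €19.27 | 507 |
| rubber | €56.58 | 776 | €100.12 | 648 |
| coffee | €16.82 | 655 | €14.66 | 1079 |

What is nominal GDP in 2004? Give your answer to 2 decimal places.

€178744.09

Nominal GDP 2004 = Σ (p_2004 × q_2004) = 89.17·990 + 19.27·507 + 100.12·648 + 14.66·1079 = 178744.09.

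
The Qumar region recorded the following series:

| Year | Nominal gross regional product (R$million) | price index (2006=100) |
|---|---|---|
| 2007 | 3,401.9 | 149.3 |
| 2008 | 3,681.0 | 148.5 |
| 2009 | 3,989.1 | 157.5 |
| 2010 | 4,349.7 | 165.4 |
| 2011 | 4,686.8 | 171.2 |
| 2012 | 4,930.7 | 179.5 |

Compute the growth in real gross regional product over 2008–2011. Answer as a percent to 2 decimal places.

10.44%

Real gross regional product 2008 = 3681.0/1.485 = 2478.79.
Real gross regional product 2011 = 4686.8/1.712 = 2737.62.
Change = 2737.62/2478.79 − 1 = 0.1044.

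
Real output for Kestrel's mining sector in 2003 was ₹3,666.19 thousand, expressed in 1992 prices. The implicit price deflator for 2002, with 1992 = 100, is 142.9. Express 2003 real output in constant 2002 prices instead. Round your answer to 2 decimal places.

Real output in 2002 prices = Real output in 1992 prices × (P_2002/P_1992) = 3666.19 × 1.429 = 5238.99.

₹5,238.99 thousand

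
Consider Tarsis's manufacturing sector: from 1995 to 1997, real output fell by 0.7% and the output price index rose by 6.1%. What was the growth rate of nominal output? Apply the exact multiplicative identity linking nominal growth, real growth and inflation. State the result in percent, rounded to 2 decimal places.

(1 + g_nom) = (1 + g_real)(1 + π) = 0.9930 × 1.0610 = 1.05357.

5.36%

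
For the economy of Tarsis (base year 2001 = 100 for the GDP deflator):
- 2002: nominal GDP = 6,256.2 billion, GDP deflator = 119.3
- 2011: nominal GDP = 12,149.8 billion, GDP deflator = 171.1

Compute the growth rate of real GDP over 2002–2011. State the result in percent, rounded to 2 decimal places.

Real GDP 2002 = 6256.2 / 1.193 = 5244.09.
Real GDP 2011 = 12149.8 / 1.711 = 7100.99.
Real growth = 7100.99 / 5244.09 − 1 = 0.3541.

35.41%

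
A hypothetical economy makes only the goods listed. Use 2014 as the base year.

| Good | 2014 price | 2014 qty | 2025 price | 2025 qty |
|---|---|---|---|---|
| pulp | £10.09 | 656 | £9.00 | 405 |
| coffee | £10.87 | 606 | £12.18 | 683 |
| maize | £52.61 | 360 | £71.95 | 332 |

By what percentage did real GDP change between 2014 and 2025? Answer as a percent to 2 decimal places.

Real GDP 2014 = Nominal GDP 2014 = 10.09·656 + 10.87·606 + 52.61·360 = 32145.86.
Real GDP 2025 (at 2014 prices) = 10.09·405 + 10.87·683 + 52.61·332 = 28977.18.
Real growth = 28977.18/32145.86 − 1 = -0.0986.

-9.86%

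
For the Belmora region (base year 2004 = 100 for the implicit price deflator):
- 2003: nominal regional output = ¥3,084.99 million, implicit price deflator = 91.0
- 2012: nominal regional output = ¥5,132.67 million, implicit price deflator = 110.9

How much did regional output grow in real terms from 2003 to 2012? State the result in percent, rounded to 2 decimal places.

Deflate each year: 2003 → 3084.99/0.910 = 3390.10; 2012 → 5132.67/1.109 = 4628.20.
So real regional output changed by 4628.20/3390.10 − 1 = 0.3652, i.e. 36.52%.

36.52%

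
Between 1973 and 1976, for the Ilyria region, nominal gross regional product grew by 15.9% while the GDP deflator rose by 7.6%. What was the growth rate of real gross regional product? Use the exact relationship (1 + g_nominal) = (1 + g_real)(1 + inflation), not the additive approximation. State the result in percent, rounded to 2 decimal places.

(1 + g_nom) = (1 + g_real)(1 + π), so g_real = 1.1590 / 1.0760 − 1 = 0.07714.

7.71%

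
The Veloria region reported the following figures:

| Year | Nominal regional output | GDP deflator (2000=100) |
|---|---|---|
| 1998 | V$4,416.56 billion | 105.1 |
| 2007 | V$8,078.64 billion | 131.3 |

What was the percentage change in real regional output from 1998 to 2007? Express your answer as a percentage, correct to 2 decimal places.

46.42%

Deflate each year: 1998 → 4416.56/1.051 = 4202.25; 2007 → 8078.64/1.313 = 6152.81.
So real regional output changed by 6152.81/4202.25 − 1 = 0.4642, i.e. 46.42%.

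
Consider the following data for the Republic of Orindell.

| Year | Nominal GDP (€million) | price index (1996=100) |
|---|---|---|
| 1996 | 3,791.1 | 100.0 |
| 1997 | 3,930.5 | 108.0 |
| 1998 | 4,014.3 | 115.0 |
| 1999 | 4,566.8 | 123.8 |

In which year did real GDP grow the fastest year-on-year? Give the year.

1999

1997: real = 3930.5/1.080 = 3639.35; growth vs 1996 (3791.10) = -4.00%.
1998: real = 4014.3/1.150 = 3490.70; growth vs 1997 (3639.35) = -4.08%.
1999: real = 4566.8/1.238 = 3688.85; growth vs 1998 (3490.70) = 5.68%.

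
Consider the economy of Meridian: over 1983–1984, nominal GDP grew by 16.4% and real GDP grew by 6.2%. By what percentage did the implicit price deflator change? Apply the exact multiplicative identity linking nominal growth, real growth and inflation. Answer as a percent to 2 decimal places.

9.60%

(1 + g_nom) = (1 + g_real)(1 + π), so π = 1.1640 / 1.0620 − 1 = 0.09605.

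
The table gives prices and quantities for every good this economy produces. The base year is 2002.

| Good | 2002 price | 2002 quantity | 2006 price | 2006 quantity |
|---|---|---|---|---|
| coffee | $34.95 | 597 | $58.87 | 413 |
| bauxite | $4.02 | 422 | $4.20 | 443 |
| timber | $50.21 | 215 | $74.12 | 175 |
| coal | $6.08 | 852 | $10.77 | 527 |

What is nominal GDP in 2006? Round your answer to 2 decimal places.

Nominal GDP 2006 = Σ (p_2006 × q_2006) = 58.87·413 + 4.20·443 + 74.12·175 + 10.77·527 = 44820.70.

$44820.70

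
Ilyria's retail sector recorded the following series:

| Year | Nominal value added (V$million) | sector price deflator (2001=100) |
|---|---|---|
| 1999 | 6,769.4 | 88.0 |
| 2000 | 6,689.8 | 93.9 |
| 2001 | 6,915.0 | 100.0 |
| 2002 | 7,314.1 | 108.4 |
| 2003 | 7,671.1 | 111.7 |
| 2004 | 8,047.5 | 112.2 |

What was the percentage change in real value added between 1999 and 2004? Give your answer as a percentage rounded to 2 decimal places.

Real value added 1999 = 6769.4/0.880 = 7692.50.
Real value added 2004 = 8047.5/1.122 = 7172.46.
Change = 7172.46/7692.50 − 1 = -0.0676.

-6.76%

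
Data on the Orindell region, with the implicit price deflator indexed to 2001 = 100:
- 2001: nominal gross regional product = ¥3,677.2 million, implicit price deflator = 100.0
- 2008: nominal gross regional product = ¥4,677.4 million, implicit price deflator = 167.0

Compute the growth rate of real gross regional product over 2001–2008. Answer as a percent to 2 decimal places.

Real gross regional product 2001 = 3677.2 / 1.000 = 3677.20.
Real gross regional product 2008 = 4677.4 / 1.670 = 2800.84.
Real growth = 2800.84 / 3677.20 − 1 = -0.2383.

-23.83%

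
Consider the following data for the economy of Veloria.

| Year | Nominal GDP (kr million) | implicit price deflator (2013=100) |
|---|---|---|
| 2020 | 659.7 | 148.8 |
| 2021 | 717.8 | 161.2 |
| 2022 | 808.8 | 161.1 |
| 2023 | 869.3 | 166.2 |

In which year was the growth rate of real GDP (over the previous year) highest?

2022

2021: real = 717.8/1.612 = 445.29; growth vs 2020 (443.35) = 0.44%.
2022: real = 808.8/1.611 = 502.05; growth vs 2021 (445.29) = 12.75%.
2023: real = 869.3/1.662 = 523.04; growth vs 2022 (502.05) = 4.18%.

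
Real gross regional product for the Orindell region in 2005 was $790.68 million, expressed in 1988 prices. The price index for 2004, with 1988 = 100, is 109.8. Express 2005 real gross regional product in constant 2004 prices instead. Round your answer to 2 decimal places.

Real gross regional product in 2004 prices = Real gross regional product in 1988 prices × (P_2004/P_1988) = 790.68 × 1.098 = 868.17.

$868.17 million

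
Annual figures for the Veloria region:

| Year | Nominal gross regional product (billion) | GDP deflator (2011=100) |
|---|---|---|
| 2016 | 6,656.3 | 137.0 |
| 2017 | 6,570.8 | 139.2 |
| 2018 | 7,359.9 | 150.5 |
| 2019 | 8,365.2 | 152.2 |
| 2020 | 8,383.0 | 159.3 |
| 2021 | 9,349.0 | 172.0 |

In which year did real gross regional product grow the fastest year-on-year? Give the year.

2019

2017: real = 6570.8/1.392 = 4720.40; growth vs 2016 (4858.61) = -2.84%.
2018: real = 7359.9/1.505 = 4890.30; growth vs 2017 (4720.40) = 3.60%.
2019: real = 8365.2/1.522 = 5496.19; growth vs 2018 (4890.30) = 12.39%.
2020: real = 8383.0/1.593 = 5262.40; growth vs 2019 (5496.19) = -4.25%.
2021: real = 9349.0/1.720 = 5435.47; growth vs 2020 (5262.40) = 3.29%.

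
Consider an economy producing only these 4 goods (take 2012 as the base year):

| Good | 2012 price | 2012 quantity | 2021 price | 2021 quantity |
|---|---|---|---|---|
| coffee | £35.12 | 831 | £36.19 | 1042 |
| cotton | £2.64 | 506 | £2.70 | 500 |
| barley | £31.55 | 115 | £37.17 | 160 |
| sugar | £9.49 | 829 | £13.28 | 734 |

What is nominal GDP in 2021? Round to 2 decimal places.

£54754.70

Nominal GDP 2021 = Σ (p_2021 × q_2021) = 36.19·1042 + 2.70·500 + 37.17·160 + 13.28·734 = 54754.70.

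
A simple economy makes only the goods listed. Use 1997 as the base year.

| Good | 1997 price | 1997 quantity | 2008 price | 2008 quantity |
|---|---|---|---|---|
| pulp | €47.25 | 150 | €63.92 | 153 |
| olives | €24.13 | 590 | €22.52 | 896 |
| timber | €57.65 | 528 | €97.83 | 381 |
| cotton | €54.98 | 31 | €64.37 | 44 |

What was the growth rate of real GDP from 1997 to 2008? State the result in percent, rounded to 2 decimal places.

-0.44%

Real GDP 1997 = Nominal GDP 1997 = 47.25·150 + 24.13·590 + 57.65·528 + 54.98·31 = 53467.78.
Real GDP 2008 (at 1997 prices) = 47.25·153 + 24.13·896 + 57.65·381 + 54.98·44 = 53233.50.
Real growth = 53233.50/53467.78 − 1 = -0.0044.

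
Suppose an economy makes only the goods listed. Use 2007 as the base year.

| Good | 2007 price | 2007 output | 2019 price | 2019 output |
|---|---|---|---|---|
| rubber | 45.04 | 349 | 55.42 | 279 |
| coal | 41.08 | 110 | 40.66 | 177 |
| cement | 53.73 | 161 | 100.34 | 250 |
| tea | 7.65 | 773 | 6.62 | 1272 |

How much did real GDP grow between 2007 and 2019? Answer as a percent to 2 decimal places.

Real GDP 2007 = Nominal GDP 2007 = 45.04·349 + 41.08·110 + 53.73·161 + 7.65·773 = 34801.74.
Real GDP 2019 (at 2007 prices) = 45.04·279 + 41.08·177 + 53.73·250 + 7.65·1272 = 43000.62.
Real growth = 43000.62/34801.74 − 1 = 0.2356.

23.56%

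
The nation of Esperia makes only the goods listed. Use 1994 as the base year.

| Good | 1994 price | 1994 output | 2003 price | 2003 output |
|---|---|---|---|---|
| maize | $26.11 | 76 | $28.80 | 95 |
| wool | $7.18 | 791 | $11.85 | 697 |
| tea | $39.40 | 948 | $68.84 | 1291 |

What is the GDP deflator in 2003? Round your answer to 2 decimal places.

171.15

Nominal GDP 2003 = 28.80·95 + 11.85·697 + 68.84·1291 = 99867.89.
Real GDP 2003 (at 1994 prices) = 26.11·95 + 7.18·697 + 39.40·1291 = 58350.31.
Deflator = Nominal/Real × 100 = 99867.89/58350.31 × 100 = 171.152.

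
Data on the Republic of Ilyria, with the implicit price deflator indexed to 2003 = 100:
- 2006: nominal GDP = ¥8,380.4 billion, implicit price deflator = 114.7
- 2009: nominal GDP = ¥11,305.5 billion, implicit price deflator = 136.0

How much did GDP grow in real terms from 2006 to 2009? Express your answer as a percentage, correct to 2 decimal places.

13.78%

Deflate each year: 2006 → 8380.4/1.147 = 7306.36; 2009 → 11305.5/1.360 = 8312.87.
So real GDP changed by 8312.87/7306.36 − 1 = 0.1378, i.e. 13.78%.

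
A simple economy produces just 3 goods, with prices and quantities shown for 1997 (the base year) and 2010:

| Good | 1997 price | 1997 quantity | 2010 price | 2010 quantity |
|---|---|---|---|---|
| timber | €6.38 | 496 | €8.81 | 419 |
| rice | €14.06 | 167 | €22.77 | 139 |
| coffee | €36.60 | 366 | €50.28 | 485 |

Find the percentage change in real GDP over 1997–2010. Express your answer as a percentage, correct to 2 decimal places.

Real GDP 1997 = Nominal GDP 1997 = 6.38·496 + 14.06·167 + 36.60·366 = 18908.10.
Real GDP 2010 (at 1997 prices) = 6.38·419 + 14.06·139 + 36.60·485 = 22378.56.
Real growth = 22378.56/18908.10 − 1 = 0.1835.

18.35%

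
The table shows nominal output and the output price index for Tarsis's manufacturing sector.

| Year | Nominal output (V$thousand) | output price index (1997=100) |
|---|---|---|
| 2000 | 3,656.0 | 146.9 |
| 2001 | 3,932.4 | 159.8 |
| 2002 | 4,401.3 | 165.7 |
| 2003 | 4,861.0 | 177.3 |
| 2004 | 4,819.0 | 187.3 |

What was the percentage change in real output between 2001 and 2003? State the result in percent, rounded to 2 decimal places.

11.41%

Real output 2001 = 3932.4/1.598 = 2460.83.
Real output 2003 = 4861.0/1.773 = 2741.68.
Change = 2741.68/2460.83 − 1 = 0.1141.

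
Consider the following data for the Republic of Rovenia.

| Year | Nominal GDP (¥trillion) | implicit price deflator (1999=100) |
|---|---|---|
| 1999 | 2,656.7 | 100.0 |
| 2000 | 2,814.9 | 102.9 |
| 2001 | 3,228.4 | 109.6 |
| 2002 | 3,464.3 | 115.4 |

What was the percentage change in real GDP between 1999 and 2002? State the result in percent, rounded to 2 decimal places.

13.00%

Real GDP 1999 = 2656.7/1.000 = 2656.70.
Real GDP 2002 = 3464.3/1.154 = 3001.99.
Change = 3001.99/2656.70 − 1 = 0.1300.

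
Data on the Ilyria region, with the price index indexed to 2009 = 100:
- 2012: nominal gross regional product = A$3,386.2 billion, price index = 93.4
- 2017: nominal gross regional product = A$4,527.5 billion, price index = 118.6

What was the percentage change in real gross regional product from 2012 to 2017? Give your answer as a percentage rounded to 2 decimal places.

5.30%

Deflate each year: 2012 → 3386.2/0.934 = 3625.48; 2017 → 4527.5/1.186 = 3817.45.
So real gross regional product changed by 3817.45/3625.48 − 1 = 0.0530, i.e. 5.30%.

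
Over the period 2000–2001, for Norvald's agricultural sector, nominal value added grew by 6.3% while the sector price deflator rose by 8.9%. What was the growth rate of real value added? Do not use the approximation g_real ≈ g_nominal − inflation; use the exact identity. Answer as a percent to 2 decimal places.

(1 + g_nom) = (1 + g_real)(1 + π), so g_real = 1.0630 / 1.0890 − 1 = -0.02388.

-2.39%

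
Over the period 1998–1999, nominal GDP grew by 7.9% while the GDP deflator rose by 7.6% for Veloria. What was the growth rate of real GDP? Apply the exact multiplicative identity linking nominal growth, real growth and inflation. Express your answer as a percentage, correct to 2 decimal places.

0.28%

(1 + g_nom) = (1 + g_real)(1 + π), so g_real = 1.0790 / 1.0760 − 1 = 0.00279.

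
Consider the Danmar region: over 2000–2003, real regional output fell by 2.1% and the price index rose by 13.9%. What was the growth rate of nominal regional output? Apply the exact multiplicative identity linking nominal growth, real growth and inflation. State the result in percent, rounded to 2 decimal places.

(1 + g_nom) = (1 + g_real)(1 + π) = 0.9790 × 1.1390 = 1.11508.

11.51%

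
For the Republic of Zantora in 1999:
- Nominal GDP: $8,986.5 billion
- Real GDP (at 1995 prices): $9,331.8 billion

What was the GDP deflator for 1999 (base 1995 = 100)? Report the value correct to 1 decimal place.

GDP deflator = (Nominal / Real) × 100 = 8986.5 / 9331.8 × 100 = 96.30.

96.3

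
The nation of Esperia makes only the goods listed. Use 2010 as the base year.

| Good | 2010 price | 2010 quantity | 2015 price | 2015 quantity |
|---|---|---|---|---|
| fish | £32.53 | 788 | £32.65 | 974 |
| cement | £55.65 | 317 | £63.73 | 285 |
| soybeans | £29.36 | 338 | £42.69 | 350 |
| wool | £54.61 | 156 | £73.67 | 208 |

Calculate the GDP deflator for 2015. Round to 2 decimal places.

Nominal GDP 2015 = 32.65·974 + 63.73·285 + 42.69·350 + 73.67·208 = 80229.01.
Real GDP 2015 (at 2010 prices) = 32.53·974 + 55.65·285 + 29.36·350 + 54.61·208 = 69179.35.
Deflator = Nominal/Real × 100 = 80229.01/69179.35 × 100 = 115.972.

115.97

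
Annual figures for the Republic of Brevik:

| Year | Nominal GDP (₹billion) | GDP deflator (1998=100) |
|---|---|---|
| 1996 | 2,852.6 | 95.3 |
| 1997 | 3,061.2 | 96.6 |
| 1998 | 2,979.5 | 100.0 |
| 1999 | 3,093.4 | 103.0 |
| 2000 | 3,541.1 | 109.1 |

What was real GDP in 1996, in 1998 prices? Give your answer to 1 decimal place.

Real GDP 1996 = 2852.6 / 0.953 = 2993.28.

₹2,993.3 billion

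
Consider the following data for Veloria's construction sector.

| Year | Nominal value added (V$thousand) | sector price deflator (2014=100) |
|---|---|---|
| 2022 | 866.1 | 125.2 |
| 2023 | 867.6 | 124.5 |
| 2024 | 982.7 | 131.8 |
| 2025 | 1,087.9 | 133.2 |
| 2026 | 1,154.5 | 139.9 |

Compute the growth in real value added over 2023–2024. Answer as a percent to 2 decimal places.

6.99%

Real value added 2023 = 867.6/1.245 = 696.87.
Real value added 2024 = 982.7/1.318 = 745.60.
Change = 745.60/696.87 − 1 = 0.0699.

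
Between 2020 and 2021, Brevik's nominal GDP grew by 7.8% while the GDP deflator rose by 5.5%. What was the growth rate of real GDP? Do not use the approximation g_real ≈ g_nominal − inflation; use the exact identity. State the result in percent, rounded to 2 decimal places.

(1 + g_nom) = (1 + g_real)(1 + π), so g_real = 1.0780 / 1.0550 − 1 = 0.02180.

2.18%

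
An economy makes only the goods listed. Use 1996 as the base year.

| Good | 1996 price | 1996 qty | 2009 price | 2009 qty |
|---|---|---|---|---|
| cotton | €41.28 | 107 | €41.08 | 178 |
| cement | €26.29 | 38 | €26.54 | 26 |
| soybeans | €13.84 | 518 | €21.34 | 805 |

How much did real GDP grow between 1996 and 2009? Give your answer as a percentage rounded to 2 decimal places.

52.34%

Real GDP 1996 = Nominal GDP 1996 = 41.28·107 + 26.29·38 + 13.84·518 = 12585.10.
Real GDP 2009 (at 1996 prices) = 41.28·178 + 26.29·26 + 13.84·805 = 19172.58.
Real growth = 19172.58/12585.10 − 1 = 0.5234.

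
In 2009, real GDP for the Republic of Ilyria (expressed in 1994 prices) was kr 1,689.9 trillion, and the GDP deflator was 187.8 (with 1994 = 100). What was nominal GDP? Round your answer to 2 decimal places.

kr 3,173.63 trillion

Nominal GDP = Real × (GDP deflator/100) = 1689.9 × 1.878 = 3173.63.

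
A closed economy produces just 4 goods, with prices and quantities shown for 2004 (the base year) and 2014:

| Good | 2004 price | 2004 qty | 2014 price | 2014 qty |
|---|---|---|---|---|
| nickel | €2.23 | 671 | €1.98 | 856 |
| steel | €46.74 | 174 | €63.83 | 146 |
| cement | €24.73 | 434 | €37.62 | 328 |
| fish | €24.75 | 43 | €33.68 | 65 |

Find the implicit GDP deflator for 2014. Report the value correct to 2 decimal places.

Nominal GDP 2014 = 1.98·856 + 63.83·146 + 37.62·328 + 33.68·65 = 25542.62.
Real GDP 2014 (at 2004 prices) = 2.23·856 + 46.74·146 + 24.73·328 + 24.75·65 = 18453.11.
Deflator = Nominal/Real × 100 = 25542.62/18453.11 × 100 = 138.419.

138.42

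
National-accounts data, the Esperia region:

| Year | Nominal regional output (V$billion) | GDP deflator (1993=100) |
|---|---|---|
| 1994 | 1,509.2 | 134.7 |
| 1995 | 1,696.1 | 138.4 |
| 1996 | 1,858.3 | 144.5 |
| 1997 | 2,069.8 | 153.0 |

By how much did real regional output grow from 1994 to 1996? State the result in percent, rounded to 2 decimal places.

14.78%

Real regional output 1994 = 1509.2/1.347 = 1120.42.
Real regional output 1996 = 1858.3/1.445 = 1286.02.
Change = 1286.02/1120.42 − 1 = 0.1478.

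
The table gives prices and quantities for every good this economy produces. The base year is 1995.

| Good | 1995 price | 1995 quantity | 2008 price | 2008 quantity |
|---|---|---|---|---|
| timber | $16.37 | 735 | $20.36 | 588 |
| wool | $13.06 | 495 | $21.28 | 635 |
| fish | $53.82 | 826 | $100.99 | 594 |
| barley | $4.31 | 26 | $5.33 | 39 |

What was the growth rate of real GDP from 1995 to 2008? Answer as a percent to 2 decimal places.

-20.63%

Real GDP 1995 = Nominal GDP 1995 = 16.37·735 + 13.06·495 + 53.82·826 + 4.31·26 = 63064.03.
Real GDP 2008 (at 1995 prices) = 16.37·588 + 13.06·635 + 53.82·594 + 4.31·39 = 50055.83.
Real growth = 50055.83/63064.03 − 1 = -0.2063.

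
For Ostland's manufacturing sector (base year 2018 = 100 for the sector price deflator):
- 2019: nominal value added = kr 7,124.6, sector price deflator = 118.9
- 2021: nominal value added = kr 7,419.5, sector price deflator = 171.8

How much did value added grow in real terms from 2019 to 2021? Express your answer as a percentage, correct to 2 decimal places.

Real value added 2019 = 7124.6 / 1.189 = 5992.09.
Real value added 2021 = 7419.5 / 1.718 = 4318.68.
Real growth = 4318.68 / 5992.09 − 1 = -0.2793.

-27.93%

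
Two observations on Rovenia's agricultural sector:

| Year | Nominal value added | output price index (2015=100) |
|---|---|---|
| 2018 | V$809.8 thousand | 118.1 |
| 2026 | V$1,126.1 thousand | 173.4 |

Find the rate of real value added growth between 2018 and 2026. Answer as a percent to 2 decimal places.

Deflate each year: 2018 → 809.8/1.181 = 685.69; 2026 → 1126.1/1.734 = 649.42.
So real value added changed by 649.42/685.69 − 1 = -0.0529, i.e. -5.29%.

-5.29%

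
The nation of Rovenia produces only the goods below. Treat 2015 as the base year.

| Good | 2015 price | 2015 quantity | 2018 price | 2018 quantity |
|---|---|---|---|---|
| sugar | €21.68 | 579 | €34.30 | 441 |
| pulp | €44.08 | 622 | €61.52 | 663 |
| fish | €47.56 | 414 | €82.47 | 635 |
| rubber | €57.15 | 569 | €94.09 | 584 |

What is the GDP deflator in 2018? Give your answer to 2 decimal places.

159.46

Nominal GDP 2018 = 34.30·441 + 61.52·663 + 82.47·635 + 94.09·584 = 163231.07.
Real GDP 2018 (at 2015 prices) = 21.68·441 + 44.08·663 + 47.56·635 + 57.15·584 = 102362.12.
Deflator = Nominal/Real × 100 = 163231.07/102362.12 × 100 = 159.464.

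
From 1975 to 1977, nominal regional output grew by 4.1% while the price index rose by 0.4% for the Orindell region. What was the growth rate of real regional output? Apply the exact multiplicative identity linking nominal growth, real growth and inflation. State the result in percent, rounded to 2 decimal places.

3.69%

(1 + g_nom) = (1 + g_real)(1 + π), so g_real = 1.0410 / 1.0040 − 1 = 0.03685.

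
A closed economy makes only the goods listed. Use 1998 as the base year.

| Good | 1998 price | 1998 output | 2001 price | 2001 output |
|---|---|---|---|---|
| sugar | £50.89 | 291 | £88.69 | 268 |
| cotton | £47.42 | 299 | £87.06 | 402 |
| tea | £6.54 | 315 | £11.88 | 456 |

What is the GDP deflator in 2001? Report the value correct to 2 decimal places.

179.87

Nominal GDP 2001 = 88.69·268 + 87.06·402 + 11.88·456 = 64184.32.
Real GDP 2001 (at 1998 prices) = 50.89·268 + 47.42·402 + 6.54·456 = 35683.60.
Deflator = Nominal/Real × 100 = 64184.32/35683.60 × 100 = 179.871.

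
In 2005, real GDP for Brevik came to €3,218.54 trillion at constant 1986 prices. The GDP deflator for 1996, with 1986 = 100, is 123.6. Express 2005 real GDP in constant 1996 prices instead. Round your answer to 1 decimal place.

€3,978.1 trillion

Real GDP in 1996 prices = Real GDP in 1986 prices × (P_1996/P_1986) = 3218.54 × 1.236 = 3978.12.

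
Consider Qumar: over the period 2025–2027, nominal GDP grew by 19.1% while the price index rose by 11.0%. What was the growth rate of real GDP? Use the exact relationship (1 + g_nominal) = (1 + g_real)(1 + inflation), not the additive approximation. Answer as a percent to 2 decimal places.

(1 + g_nom) = (1 + g_real)(1 + π), so g_real = 1.1910 / 1.1100 − 1 = 0.07297.

7.30%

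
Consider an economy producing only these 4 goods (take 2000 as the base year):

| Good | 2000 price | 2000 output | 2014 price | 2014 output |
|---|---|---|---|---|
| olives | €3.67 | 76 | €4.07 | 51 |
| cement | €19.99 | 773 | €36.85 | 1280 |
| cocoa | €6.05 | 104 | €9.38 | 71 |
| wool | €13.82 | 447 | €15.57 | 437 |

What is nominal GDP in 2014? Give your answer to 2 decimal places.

€54845.64

Nominal GDP 2014 = Σ (p_2014 × q_2014) = 4.07·51 + 36.85·1280 + 9.38·71 + 15.57·437 = 54845.64.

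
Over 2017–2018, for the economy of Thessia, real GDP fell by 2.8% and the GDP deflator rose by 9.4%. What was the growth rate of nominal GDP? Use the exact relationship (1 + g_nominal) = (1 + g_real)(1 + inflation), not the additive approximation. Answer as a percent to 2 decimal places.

6.34%

(1 + g_nom) = (1 + g_real)(1 + π) = 0.9720 × 1.0940 = 1.06337.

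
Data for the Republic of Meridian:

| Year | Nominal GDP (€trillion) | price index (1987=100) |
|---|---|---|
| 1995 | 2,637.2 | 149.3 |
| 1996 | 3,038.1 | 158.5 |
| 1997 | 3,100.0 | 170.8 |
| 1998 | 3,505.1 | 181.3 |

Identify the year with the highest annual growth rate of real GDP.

1996: real = 3038.1/1.585 = 1916.78; growth vs 1995 (1766.38) = 8.51%.
1997: real = 3100.0/1.708 = 1814.99; growth vs 1996 (1916.78) = -5.31%.
1998: real = 3505.1/1.813 = 1933.31; growth vs 1997 (1814.99) = 6.52%.

1996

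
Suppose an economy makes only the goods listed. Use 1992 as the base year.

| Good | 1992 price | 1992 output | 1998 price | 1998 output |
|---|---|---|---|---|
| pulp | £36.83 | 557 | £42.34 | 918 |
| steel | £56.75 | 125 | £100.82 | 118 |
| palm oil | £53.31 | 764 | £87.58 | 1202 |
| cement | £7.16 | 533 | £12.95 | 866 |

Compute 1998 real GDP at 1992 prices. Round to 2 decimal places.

£110785.62

Real GDP 1998 = Σ (p_1992 × q_1998) = 36.83·918 + 56.75·118 + 53.31·1202 + 7.16·866 = 110785.62.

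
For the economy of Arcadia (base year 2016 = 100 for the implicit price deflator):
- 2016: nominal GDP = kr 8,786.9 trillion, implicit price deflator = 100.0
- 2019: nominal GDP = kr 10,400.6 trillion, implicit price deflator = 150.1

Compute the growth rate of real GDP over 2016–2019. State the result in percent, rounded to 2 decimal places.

-21.14%

Deflate each year: 2016 → 8786.9/1.000 = 8786.90; 2019 → 10400.6/1.501 = 6929.11.
So real GDP changed by 6929.11/8786.90 − 1 = -0.2114, i.e. -21.14%.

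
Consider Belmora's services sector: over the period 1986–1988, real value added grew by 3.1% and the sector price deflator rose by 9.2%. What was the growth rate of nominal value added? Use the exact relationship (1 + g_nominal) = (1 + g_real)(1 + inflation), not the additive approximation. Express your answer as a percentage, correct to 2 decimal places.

(1 + g_nom) = (1 + g_real)(1 + π) = 1.0310 × 1.0920 = 1.12585.

12.59%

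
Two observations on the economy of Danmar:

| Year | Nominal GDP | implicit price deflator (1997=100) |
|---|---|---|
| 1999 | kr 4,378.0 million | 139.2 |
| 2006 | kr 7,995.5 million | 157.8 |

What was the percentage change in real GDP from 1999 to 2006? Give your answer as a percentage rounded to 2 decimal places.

Deflate each year: 1999 → 4378.0/1.392 = 3145.11; 2006 → 7995.5/1.578 = 5066.86.
So real GDP changed by 5066.86/3145.11 − 1 = 0.6110, i.e. 61.10%.

61.10%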